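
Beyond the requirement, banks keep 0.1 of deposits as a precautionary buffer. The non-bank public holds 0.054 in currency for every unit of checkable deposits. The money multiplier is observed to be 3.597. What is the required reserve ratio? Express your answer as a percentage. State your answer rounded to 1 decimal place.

Using m = 3.597. Since m = (1 + c)/(c + rr + e), the denominator satisfies c + rr + e = (1 + c)/m = (1 + 0.054) / 3.597 ≈ 0.293022.
With c = 0.054 and e = 0.1, the required reserve ratio is 0.293022 − 0.054 − 0.1 = 0.139022.

13.9%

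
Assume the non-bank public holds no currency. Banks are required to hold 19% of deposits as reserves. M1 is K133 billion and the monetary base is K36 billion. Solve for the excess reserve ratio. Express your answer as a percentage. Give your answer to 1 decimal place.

Using m = M/MB = 133/36 ≈ 3.694444. Since m = (1 + c)/(c + rr + e), the denominator satisfies c + rr + e = (1 + c)/m = (1 + 0) / 3.694444 ≈ 0.270677.
With c = 0 and rr = 0.19, the excess reserve ratio is 0.270677 − 0 − 0.19 = 0.080677.

8.1%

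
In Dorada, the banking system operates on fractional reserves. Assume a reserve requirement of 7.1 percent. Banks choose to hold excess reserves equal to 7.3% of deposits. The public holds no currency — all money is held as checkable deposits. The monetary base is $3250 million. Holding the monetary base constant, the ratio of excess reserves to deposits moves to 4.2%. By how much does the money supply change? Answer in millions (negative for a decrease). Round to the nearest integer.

Initially m₁ = 1 / (0.071 + 0.073) ≈ 6.94444, so M₁ = 6.94444 × 3250 = 22569.43 million.
After the change m₂ = 1 / (0.071 + 0.042) ≈ 8.84956, so M₂ = 8.84956 × 3250 = 28761.07 million.
ΔM = M₂ − M₁ = 28761.07 − 22569.43 = 6191.64 million.

$6192 million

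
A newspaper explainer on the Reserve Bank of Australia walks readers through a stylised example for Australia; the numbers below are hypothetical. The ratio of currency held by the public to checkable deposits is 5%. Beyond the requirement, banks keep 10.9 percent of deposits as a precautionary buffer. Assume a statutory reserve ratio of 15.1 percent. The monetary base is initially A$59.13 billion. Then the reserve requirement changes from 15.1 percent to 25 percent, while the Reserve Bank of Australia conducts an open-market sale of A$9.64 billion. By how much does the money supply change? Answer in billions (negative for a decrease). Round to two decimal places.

-73.23 billion

Before: m₁ = (1 + 0.05) / (0.151 + 0.109 + 0.05) ≈ 3.38710, MB₁ = 59.13, so M₁ = 3.38710 × 59.13 ≈ 200.2792 billion.
After: m₂ = (1 + 0.05) / (0.25 + 0.109 + 0.05) ≈ 2.56724, MB₂ = 59.13 − 9.64 = 49.49, so M₂ = 2.56724 × 49.49 ≈ 127.0527 billion.
ΔM = M₂ − M₁ = 127.0527 − 200.2792 = -73.2265 billion.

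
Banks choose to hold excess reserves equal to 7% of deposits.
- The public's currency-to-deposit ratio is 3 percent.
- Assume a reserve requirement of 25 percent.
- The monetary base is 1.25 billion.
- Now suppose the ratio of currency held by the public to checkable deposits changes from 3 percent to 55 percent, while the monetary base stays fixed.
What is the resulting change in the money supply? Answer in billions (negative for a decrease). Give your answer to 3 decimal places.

Initially m₁ = (1 + 0.03) / (0.25 + 0.07 + 0.03) ≈ 2.94286, so M₁ = 2.94286 × 1.25 ≈ 3.6786 billion.
After the change m₂ = (1 + 0.55) / (0.25 + 0.07 + 0.55) ≈ 1.78161, so M₂ = 1.78161 × 1.25 ≈ 2.227 billion.
ΔM = M₂ − M₁ = 2.227 − 3.6786 = -1.4516 billion.

-1.452 billion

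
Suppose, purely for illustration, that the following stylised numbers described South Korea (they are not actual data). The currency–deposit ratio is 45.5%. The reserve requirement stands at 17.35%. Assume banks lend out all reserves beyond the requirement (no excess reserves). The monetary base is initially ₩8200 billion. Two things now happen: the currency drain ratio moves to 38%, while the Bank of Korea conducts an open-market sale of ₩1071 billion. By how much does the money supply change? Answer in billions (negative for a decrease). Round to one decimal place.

-1209.1 billion

Before: m₁ = (1 + 0.455) / (0.1735 + 0.455) ≈ 2.315036, MB₁ = 8200, so M₁ = 2.315036 × 8200 = 18983.2952 billion.
After: m₂ = (1 + 0.38) / (0.1735 + 0.38) ≈ 2.493225, MB₂ = 8200 − 1071 = 7129, so M₂ = 2.493225 × 7129 ≈ 17774.201 billion.
ΔM = M₂ − M₁ = 17774.201 − 18983.2952 = -1209.0942 billion.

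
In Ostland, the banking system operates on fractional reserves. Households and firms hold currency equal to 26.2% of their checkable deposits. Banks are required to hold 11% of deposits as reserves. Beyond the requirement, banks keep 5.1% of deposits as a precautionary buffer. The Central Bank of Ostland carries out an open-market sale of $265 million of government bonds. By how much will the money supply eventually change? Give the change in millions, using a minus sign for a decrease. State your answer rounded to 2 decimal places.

-790.61 million

The money multiplier is m = (1 + c) / (rr + e + c) = (1 + 0.262) / (0.11 + 0.051 + 0.262) ≈ 2.983452.
The sale removes 265 million of base, so ΔM = m × ΔMB = 2.983452 × (−265) ≈ -790.6148 million.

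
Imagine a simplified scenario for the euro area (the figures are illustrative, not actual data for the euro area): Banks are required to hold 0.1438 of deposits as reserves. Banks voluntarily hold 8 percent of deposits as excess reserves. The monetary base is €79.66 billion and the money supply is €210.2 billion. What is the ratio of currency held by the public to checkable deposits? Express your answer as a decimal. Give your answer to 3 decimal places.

Using m = M/MB = 210.2/79.66 ≈ 2.638715. From m = (1 + c)/(c + rr + e), rearranging gives 1 + c = m·(c + rr + e), so c·(1 − m) = m·(rr + e) − 1.
Hence c = [m·(rr + e) − 1]/(1 − m) = [2.638715 × (0.1438 + 0.08) − 1] / (1 − 2.638715) ≈ 0.249864.

0.250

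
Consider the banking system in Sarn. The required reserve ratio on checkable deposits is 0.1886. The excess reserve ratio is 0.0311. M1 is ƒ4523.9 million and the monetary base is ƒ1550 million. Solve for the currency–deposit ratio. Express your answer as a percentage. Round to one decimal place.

Using m = M/MB = 4523.9/1550 ≈ 2.918645. From m = (1 + c)/(c + rr + e), rearranging gives 1 + c = m·(c + rr + e), so c·(1 − m) = m·(rr + e) − 1.
Hence c = [m·(rr + e) − 1]/(1 − m) = [2.918645 × (0.1886 + 0.0311) − 1] / (1 − 2.918645) ≈ 0.186993.

18.7%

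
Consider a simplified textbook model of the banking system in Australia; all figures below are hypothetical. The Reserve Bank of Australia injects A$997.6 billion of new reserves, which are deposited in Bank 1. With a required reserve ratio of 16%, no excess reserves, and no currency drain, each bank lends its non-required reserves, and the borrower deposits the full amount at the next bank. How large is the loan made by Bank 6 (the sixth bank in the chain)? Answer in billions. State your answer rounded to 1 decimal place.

Each bank lends a fraction (1 − rr) = 0.8400 of the deposit it receives, so Bank 6 receives 997.6·0.8400^5 and lends 997.6·0.8400^6 ≈ 350.4549 billion.

A$350.5 billion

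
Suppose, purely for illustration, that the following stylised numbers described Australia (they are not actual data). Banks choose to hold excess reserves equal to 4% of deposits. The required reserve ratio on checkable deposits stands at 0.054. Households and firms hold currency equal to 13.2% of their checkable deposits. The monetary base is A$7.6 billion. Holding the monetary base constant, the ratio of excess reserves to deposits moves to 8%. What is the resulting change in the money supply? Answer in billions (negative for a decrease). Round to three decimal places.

-5.724 billion

Initially m₁ = (1 + 0.132) / (0.054 + 0.04 + 0.132) ≈ 5.00885, so M₁ = 5.00885 × 7.6 ≈ 38.0673 billion.
After the change m₂ = (1 + 0.132) / (0.054 + 0.08 + 0.132) ≈ 4.25564, so M₂ = 4.25564 × 7.6 ≈ 32.3429 billion.
ΔM = M₂ − M₁ = 32.3429 − 38.0673 = -5.7244 billion.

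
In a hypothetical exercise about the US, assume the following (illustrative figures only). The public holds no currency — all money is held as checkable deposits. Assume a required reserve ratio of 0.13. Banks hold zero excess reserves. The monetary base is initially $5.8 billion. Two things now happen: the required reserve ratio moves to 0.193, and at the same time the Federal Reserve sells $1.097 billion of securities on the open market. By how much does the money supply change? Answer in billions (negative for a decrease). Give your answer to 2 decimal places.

Before: m₁ = 1 / (0.13) ≈ 7.6923, MB₁ = 5.8, so M₁ = 7.6923 × 5.8 ≈ 44.6153 billion.
After: m₂ = 1 / (0.193) ≈ 5.1813, MB₂ = 5.8 − 1.097 = 4.703, so M₂ = 5.1813 × 4.703 ≈ 24.3677 billion.
ΔM = M₂ − M₁ = 24.3677 − 44.6153 = -20.2476 billion.

-20.25 billion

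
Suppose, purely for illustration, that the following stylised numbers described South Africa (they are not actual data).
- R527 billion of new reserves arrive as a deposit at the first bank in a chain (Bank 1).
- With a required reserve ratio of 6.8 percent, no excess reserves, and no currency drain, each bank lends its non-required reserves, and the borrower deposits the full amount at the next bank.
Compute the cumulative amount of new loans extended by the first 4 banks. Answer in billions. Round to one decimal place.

Bank i lends (1 − rr)^i of the original deposit: Bank 1 lends 527·0.9320 = 491.1640, Bank 2 lends 527·0.9320² ≈ 457.7648, and so on.
Summing a geometric series: total = 527·[0.9320·(1 − 0.9320^4) / (1 − 0.9320)] ≈ 1773.1912 billion.

R1773.2 billion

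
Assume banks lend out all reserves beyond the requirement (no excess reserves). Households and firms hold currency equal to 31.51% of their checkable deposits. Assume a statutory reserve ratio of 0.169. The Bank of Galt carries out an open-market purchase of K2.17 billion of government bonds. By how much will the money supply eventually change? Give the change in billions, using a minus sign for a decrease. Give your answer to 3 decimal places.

K5.895 billion

The money multiplier is m = (1 + c) / (rr + c) = (1 + 0.3151) / (0.169 + 0.3151) ≈ 2.71659.
The purchase adds 2.17 billion of base, so ΔM = m × ΔMB = 2.71659 × (+2.17) ≈ 5.895 billion.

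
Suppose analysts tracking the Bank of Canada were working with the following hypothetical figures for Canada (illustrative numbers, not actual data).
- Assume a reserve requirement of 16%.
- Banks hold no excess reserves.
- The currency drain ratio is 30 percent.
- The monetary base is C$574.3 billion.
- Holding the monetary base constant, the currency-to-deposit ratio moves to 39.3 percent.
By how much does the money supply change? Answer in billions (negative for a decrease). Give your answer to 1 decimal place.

-176.4 billion

Initially m₁ = (1 + 0.3) / (0.16 + 0.3) ≈ 2.82609, so M₁ = 2.82609 × 574.3 ≈ 1623.0235 billion.
After the change m₂ = (1 + 0.393) / (0.16 + 0.393) ≈ 2.51899, so M₂ = 2.51899 × 574.3 ≈ 1446.656 billion.
ΔM = M₂ − M₁ = 1446.656 − 1623.0235 = -176.3675 billion.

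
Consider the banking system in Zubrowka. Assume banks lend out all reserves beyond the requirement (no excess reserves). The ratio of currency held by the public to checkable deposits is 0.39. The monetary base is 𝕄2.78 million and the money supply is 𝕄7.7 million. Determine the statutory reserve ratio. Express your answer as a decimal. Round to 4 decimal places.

0.1118

Using m = M/MB = 7.7/2.78 ≈ 2.769784. Since m = (1 + c)/(c + rr + e), the denominator satisfies c + rr + e = (1 + c)/m = (1 + 0.39) / 2.769784 ≈ 0.501844.
With c = 0.39 and e = 0, the statutory reserve ratio is 0.501844 − 0.39 − 0 = 0.111844.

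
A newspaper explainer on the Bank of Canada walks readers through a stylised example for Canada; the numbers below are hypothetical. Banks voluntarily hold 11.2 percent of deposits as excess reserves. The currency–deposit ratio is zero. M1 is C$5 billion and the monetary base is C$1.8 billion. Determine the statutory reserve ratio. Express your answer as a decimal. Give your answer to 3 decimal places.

Using m = M/MB = 5/1.8 ≈ 2.777778. Since m = (1 + c)/(c + rr + e), the denominator satisfies c + rr + e = (1 + c)/m = (1 + 0) / 2.777778 ≈ 0.360000.
With c = 0 and e = 0.112, the statutory reserve ratio is 0.360000 − 0 − 0.112 = 0.248.

0.248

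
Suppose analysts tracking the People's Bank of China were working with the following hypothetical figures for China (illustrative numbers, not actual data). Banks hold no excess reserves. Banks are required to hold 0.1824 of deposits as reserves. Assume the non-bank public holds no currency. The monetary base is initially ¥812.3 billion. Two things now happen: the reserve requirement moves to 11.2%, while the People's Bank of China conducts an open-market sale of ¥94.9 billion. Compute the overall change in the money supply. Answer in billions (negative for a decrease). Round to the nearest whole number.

¥1952 billion

Before: m₁ = 1 / (0.1824) ≈ 5.4825, MB₁ = 812.3, so M₁ = 5.4825 × 812.3 ≈ 4453.4347 billion.
After: m₂ = 1 / (0.112) ≈ 8.9286, MB₂ = 812.3 − 94.9 = 717.4, so M₂ = 8.9286 × 717.4 ≈ 6405.3776 billion.
ΔM = M₂ − M₁ = 6405.3776 − 4453.4347 = 1951.9429 billion.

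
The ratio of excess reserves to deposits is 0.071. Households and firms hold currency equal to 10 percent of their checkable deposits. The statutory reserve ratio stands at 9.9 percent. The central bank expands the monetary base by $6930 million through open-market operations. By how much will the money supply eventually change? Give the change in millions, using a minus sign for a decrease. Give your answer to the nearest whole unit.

The money multiplier is m = (1 + c) / (rr + e + c) = (1 + 0.1) / (0.099 + 0.071 + 0.1) ≈ 4.07407.
The purchase adds 6930 million of base, so ΔM = m × ΔMB = 4.07407 × (+6930) = 28233.3051 million.

$28233 million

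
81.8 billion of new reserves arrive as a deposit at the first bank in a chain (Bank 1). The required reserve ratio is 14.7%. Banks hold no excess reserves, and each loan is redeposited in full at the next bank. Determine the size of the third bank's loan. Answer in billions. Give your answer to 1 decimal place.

50.8 billion

Each bank lends a fraction (1 − rr) = 0.8530 of the deposit it receives, so Bank 3 receives 81.8·0.8530^2 and lends 81.8·0.8530^3 ≈ 50.7692 billion.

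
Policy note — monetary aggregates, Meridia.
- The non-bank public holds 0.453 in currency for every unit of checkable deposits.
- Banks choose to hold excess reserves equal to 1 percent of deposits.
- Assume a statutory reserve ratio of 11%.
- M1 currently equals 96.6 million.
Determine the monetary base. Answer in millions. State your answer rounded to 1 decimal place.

38.1 million

The money multiplier is m = (1 + c) / (rr + e + c) = (1 + 0.453) / (0.11 + 0.01 + 0.453) ≈ 2.5358.
MB = M / m = 96.6 / 2.5358 ≈ 38.0945 million.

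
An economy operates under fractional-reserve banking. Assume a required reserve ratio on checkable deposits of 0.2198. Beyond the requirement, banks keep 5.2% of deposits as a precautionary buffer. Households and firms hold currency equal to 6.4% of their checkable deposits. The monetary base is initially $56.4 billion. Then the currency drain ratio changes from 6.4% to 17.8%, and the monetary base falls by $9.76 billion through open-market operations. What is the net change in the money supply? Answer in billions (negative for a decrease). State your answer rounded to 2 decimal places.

-56.56 billion

Before: m₁ = (1 + 0.064) / (0.2198 + 0.052 + 0.064) ≈ 3.16855, MB₁ = 56.4, so M₁ = 3.16855 × 56.4 ≈ 178.7062 billion.
After: m₂ = (1 + 0.178) / (0.2198 + 0.052 + 0.178) ≈ 2.61894, MB₂ = 56.4 − 9.76 = 46.64, so M₂ = 2.61894 × 46.64 ≈ 122.1474 billion.
ΔM = M₂ − M₁ = 122.1474 − 178.7062 = -56.5588 billion.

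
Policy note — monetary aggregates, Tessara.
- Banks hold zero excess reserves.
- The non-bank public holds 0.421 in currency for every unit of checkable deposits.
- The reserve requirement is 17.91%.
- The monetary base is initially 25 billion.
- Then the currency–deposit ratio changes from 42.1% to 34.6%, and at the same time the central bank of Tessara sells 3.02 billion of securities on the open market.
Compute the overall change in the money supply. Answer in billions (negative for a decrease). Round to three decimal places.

Before: m₁ = (1 + 0.421) / (0.1791 + 0.421) ≈ 2.367939, MB₁ = 25, so M₁ = 2.367939 × 25 ≈ 59.1985 billion.
After: m₂ = (1 + 0.346) / (0.1791 + 0.346) ≈ 2.563321, MB₂ = 25 − 3.02 = 21.98, so M₂ = 2.563321 × 21.98 ≈ 56.3418 billion.
ΔM = M₂ − M₁ = 56.3418 − 59.1985 = -2.8567 billion.

-2.857 billion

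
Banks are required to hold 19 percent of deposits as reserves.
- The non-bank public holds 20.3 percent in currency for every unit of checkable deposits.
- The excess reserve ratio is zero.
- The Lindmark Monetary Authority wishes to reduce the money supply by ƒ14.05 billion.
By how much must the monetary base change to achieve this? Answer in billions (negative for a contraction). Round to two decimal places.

The money multiplier is m = (1 + c) / (rr + c) = (1 + 0.203) / (0.19 + 0.203) ≈ 3.06107.
ΔMB = ΔM / m = (−14.05) / 3.06107 ≈ -4.5899 billion.

-4.59 billion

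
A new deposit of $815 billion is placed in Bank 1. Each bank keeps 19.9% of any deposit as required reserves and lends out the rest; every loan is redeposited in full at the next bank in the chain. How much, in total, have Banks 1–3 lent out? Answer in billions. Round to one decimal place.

$1594.6 billion

Bank i lends (1 − rr)^i of the original deposit: Bank 1 lends 815·0.8010 = 652.8150, Bank 2 lends 815·0.8010² ≈ 522.9048, and so on.
Summing a geometric series: total = 815·[0.8010·(1 − 0.8010^3) / (1 − 0.8010)] ≈ 1594.5666 billion.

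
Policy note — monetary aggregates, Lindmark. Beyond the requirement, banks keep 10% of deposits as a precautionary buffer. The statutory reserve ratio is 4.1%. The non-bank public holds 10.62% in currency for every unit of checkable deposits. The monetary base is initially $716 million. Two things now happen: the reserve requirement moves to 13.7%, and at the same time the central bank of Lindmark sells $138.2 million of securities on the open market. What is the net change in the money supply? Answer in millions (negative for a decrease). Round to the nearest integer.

-1342 million

Before: m₁ = (1 + 0.1062) / (0.041 + 0.1 + 0.1062) ≈ 4.4749, MB₁ = 716, so M₁ = 4.4749 × 716 = 3204.0284 million.
After: m₂ = (1 + 0.1062) / (0.137 + 0.1 + 0.1062) ≈ 3.2232, MB₂ = 716 − 138.2 = 577.8, so M₂ = 3.2232 × 577.8 ≈ 1862.365 million.
ΔM = M₂ − M₁ = 1862.365 − 3204.0284 = -1341.6634 million.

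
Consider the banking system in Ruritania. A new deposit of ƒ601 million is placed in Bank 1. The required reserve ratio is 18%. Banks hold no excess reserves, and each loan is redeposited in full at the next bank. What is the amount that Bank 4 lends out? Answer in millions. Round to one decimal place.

ƒ271.7 million

Each bank lends a fraction (1 − rr) = 0.8200 of the deposit it receives, so Bank 4 receives 601·0.8200^3 and lends 601·0.8200^4 ≈ 271.7252 million.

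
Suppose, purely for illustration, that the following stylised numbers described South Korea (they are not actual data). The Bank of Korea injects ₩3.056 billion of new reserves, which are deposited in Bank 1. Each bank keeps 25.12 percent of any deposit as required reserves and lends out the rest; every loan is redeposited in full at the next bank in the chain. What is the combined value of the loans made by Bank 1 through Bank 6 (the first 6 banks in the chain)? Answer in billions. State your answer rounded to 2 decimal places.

₩7.50 billion

Bank i lends (1 − rr)^i of the original deposit: Bank 1 lends 3.056·0.7488 ≈ 2.2883, Bank 2 lends 3.056·0.7488² ≈ 1.7135, and so on.
Summing a geometric series: total = 3.056·[0.7488·(1 − 0.7488^6) / (1 − 0.7488)] ≈ 7.5038 billion.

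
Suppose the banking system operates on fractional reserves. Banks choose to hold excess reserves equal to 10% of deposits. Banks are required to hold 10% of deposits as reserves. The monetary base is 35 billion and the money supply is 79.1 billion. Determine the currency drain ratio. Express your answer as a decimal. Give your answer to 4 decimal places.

Using m = M/MB = 79.1/35 = 2.260000. From m = (1 + c)/(c + rr + e), rearranging gives 1 + c = m·(c + rr + e), so c·(1 − m) = m·(rr + e) − 1.
Hence c = [m·(rr + e) − 1]/(1 − m) = [2.260000 × (0.1 + 0.1) − 1] / (1 − 2.260000) ≈ 0.434921.

0.4349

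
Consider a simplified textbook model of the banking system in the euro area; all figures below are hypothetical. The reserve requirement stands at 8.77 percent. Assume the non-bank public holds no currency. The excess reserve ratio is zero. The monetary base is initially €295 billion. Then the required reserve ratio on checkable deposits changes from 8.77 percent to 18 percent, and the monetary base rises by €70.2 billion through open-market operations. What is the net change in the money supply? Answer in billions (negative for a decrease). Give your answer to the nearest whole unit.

-1335 billion

Before: m₁ = 1 / (0.0877) ≈ 11.4025, MB₁ = 295, so M₁ = 11.4025 × 295 = 3363.7375 billion.
After: m₂ = 1 / (0.18) ≈ 5.5556, MB₂ = 295 + 70.2 = 365.2, so M₂ = 5.5556 × 365.2 ≈ 2028.9051 billion.
ΔM = M₂ − M₁ = 2028.9051 − 3363.7375 = -1334.8324 billion.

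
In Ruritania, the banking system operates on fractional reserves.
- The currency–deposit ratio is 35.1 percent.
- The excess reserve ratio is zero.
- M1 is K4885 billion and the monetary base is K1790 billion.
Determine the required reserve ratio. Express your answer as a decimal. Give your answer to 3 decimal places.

Using m = M/MB = 4885/1790 ≈ 2.729050. Since m = (1 + c)/(c + rr + e), the denominator satisfies c + rr + e = (1 + c)/m = (1 + 0.351) / 2.729050 ≈ 0.495044.
With c = 0.351 and e = 0, the required reserve ratio is 0.495044 − 0.351 − 0 = 0.144044.

0.144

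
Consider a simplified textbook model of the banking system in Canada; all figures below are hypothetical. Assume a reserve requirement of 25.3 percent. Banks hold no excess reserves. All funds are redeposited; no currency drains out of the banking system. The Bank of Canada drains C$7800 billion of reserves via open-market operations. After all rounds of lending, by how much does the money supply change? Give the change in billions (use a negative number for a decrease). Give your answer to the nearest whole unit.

The simple money multiplier is m = 1/rr = 1/0.253 ≈ 3.95257.
An open-market sale reduces the monetary base by 7800 billion, so ΔM = m × ΔMB = 3.95257 × (−7800) = -30830.046 billion.

-30830 billion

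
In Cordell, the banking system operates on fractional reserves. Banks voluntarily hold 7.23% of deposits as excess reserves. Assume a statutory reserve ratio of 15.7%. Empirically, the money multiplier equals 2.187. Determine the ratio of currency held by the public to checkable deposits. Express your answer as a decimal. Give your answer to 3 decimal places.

0.420

Using m = 2.187. From m = (1 + c)/(c + rr + e), rearranging gives 1 + c = m·(c + rr + e), so c·(1 − m) = m·(rr + e) − 1.
Hence c = [m·(rr + e) − 1]/(1 − m) = [2.187 × (0.157 + 0.0723) − 1] / (1 − 2.187) ≈ 0.419984.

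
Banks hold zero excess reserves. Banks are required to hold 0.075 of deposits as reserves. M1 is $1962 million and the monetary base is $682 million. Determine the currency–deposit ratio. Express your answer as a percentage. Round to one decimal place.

Using m = M/MB = 1962/682 ≈ 2.876833. From m = (1 + c)/(c + rr + e), rearranging gives 1 + c = m·(c + rr + e), so c·(1 − m) = m·(rr + e) − 1.
Hence c = [m·(rr + e) − 1]/(1 − m) = [2.876833 × (0.075 + 0) − 1] / (1 − 2.876833) ≈ 0.417852.

41.8%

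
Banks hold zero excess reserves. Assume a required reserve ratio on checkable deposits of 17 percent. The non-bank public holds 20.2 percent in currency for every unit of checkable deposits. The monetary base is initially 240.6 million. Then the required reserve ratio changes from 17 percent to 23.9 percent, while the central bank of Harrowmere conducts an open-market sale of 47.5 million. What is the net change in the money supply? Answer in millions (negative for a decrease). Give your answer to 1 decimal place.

Before: m₁ = (1 + 0.202) / (0.17 + 0.202) ≈ 3.23118, MB₁ = 240.6, so M₁ = 3.23118 × 240.6 ≈ 777.4219 million.
After: m₂ = (1 + 0.202) / (0.239 + 0.202) ≈ 2.72562, MB₂ = 240.6 − 47.5 = 193.1, so M₂ = 2.72562 × 193.1 ≈ 526.3172 million.
ΔM = M₂ − M₁ = 526.3172 − 777.4219 = -251.1047 million.

-251.1 million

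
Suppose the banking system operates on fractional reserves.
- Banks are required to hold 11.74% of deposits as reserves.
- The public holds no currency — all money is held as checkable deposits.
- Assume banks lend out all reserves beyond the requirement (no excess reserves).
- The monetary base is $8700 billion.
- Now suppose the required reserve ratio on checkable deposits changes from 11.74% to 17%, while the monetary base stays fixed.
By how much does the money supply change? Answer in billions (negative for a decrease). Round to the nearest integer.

-22929 billion

Initially m₁ = 1 / (0.1174) ≈ 8.51789, so M₁ = 8.51789 × 8700 = 74105.643 billion.
After the change m₂ = 1 / (0.17) ≈ 5.88235, so M₂ = 5.88235 × 8700 = 51176.445 billion.
ΔM = M₂ − M₁ = 51176.445 − 74105.643 = -22929.198 billion.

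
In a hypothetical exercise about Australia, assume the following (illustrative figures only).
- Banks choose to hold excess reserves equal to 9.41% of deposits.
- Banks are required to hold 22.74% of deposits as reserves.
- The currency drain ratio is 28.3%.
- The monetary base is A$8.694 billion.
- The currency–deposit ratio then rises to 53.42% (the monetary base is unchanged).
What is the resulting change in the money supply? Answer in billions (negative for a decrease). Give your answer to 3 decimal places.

Initially m₁ = (1 + 0.283) / (0.2274 + 0.0941 + 0.283) ≈ 2.12242, so M₁ = 2.12242 × 8.694 ≈ 18.4523 billion.
After the change m₂ = (1 + 0.5342) / (0.2274 + 0.0941 + 0.5342) ≈ 1.79292, so M₂ = 1.79292 × 8.694 ≈ 15.5876 billion.
ΔM = M₂ − M₁ = 15.5876 − 18.4523 = -2.8647 billion.

-2.865 billion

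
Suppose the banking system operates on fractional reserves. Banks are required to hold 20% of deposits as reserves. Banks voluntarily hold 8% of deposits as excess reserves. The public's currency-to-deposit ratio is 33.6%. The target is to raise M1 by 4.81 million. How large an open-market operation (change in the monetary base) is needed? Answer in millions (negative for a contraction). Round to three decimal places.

The money multiplier is m = (1 + c) / (rr + e + c) = (1 + 0.336) / (0.2 + 0.08 + 0.336) ≈ 2.16883.
ΔMB = ΔM / m = (+4.81) / 2.16883 ≈ 2.2178 million.

2.218 million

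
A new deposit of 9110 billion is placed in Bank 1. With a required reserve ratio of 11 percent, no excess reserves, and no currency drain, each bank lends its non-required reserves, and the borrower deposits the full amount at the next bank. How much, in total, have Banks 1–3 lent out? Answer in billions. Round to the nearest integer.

21746 billion

Bank i lends (1 − rr)^i of the original deposit: Bank 1 lends 9110·0.8900 = 8107.9000, Bank 2 lends 9110·0.8900² = 7216.0310, and so on.
Summing a geometric series: total = 9110·[0.8900·(1 − 0.8900^3) / (1 − 0.8900)] ≈ 21746.1986 billion.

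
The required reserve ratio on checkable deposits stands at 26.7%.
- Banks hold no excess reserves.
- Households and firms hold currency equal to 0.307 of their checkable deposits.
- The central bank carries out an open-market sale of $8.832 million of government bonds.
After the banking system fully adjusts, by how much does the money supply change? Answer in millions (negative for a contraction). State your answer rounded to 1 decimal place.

The money multiplier is m = (1 + c) / (rr + c) = (1 + 0.307) / (0.267 + 0.307) ≈ 2.2770.
The sale removes 8.832 million of base, so ΔM = m × ΔMB = 2.2770 × (−8.832) ≈ -20.1105 million.

-20.1 million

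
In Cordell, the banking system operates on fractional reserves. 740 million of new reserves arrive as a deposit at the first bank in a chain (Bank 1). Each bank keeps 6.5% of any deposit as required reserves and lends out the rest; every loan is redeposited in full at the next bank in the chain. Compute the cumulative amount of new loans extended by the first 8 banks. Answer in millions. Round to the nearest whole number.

Bank i lends (1 − rr)^i of the original deposit: Bank 1 lends 740·0.9350 = 691.9000, Bank 2 lends 740·0.9350² = 646.9265, and so on.
Summing a geometric series: total = 740·[0.9350·(1 − 0.9350^8) / (1 − 0.9350)] ≈ 4427.0142 million.

4427 million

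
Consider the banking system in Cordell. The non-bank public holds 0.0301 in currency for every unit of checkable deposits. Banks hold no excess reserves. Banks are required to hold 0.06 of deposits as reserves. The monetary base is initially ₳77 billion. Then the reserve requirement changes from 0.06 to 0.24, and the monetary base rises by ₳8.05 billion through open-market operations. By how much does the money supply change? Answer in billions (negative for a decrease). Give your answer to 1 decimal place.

-556.0 billion

Before: m₁ = (1 + 0.0301) / (0.06 + 0.0301) ≈ 11.4329, MB₁ = 77, so M₁ = 11.4329 × 77 = 880.3333 billion.
After: m₂ = (1 + 0.0301) / (0.24 + 0.0301) ≈ 3.8138, MB₂ = 77 + 8.05 = 85.05, so M₂ = 3.8138 × 85.05 ≈ 324.3637 billion.
ΔM = M₂ − M₁ = 324.3637 − 880.3333 = -555.9696 billion.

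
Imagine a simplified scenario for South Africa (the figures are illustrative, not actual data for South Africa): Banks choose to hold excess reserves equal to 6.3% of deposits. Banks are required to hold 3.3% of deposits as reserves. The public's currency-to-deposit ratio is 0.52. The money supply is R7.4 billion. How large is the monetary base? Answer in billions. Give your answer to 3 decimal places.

The money multiplier is m = (1 + c) / (rr + e + c) = (1 + 0.52) / (0.033 + 0.063 + 0.52) ≈ 2.46753.
MB = M / m = 7.4 / 2.46753 ≈ 2.999 billion.

R2.999 billion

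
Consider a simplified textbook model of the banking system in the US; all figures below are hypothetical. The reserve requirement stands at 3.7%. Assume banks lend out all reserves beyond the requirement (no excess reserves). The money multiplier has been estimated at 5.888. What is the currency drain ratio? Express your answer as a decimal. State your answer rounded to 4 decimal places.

0.1600

Using m = 5.888. From m = (1 + c)/(c + rr + e), rearranging gives 1 + c = m·(c + rr + e), so c·(1 − m) = m·(rr + e) − 1.
Hence c = [m·(rr + e) − 1]/(1 − m) = [5.888 × (0.037 + 0) − 1] / (1 − 5.888) ≈ 0.160013.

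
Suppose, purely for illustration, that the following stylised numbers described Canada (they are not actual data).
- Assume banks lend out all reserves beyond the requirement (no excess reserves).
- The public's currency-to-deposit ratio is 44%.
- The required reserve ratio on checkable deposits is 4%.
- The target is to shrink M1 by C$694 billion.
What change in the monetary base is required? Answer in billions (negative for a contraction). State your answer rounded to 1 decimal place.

-231.3 billion

The money multiplier is m = (1 + c) / (rr + c) = (1 + 0.44) / (0.04 + 0.44) = 3.
ΔMB = ΔM / m = (−694) / 3 ≈ -231.3333 billion.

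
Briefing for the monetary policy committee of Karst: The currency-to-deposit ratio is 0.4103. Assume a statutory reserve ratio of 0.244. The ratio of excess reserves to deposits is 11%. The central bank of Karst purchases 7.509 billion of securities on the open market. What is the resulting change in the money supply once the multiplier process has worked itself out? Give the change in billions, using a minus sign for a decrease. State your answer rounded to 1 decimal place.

13.9 billion

The money multiplier is m = (1 + c) / (rr + e + c) = (1 + 0.4103) / (0.244 + 0.11 + 0.4103) ≈ 1.8452.
The purchase adds 7.509 billion of base, so ΔM = m × ΔMB = 1.8452 × (+7.509) ≈ 13.8556 billion.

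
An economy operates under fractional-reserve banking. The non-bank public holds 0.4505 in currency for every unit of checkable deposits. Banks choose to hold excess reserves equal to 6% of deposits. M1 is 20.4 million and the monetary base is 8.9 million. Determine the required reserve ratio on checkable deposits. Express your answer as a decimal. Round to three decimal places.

0.122

Using m = M/MB = 20.4/8.9 ≈ 2.292135. Since m = (1 + c)/(c + rr + e), the denominator satisfies c + rr + e = (1 + c)/m = (1 + 0.4505) / 2.292135 ≈ 0.632816.
With c = 0.4505 and e = 0.06, the required reserve ratio on checkable deposits is 0.632816 − 0.4505 − 0.06 = 0.122316.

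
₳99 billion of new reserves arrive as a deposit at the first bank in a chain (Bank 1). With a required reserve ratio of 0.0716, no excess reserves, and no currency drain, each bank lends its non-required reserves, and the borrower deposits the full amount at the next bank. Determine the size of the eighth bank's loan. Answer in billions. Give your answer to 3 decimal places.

₳54.641 billion

Each bank lends a fraction (1 − rr) = 0.9284 of the deposit it receives, so Bank 8 receives 99·0.9284^7 and lends 99·0.9284^8 ≈ 54.6407 billion.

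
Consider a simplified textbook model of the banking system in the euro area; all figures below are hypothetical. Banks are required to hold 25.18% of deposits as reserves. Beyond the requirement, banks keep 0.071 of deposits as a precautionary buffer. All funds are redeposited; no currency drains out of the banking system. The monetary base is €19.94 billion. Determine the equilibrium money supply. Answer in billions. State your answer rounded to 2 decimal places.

The money multiplier is m = 1 / (rr + e) = 1 / (0.2518 + 0.071) ≈ 3.09789.
So M = m × MB = 3.09789 × 19.94 ≈ 61.7719 billion.

€61.77 billion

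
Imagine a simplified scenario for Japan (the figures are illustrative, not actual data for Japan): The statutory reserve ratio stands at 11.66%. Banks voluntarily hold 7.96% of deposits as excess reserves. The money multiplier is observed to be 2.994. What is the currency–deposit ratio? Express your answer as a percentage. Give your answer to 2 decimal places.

20.69%

Using m = 2.994. From m = (1 + c)/(c + rr + e), rearranging gives 1 + c = m·(c + rr + e), so c·(1 − m) = m·(rr + e) − 1.
Hence c = [m·(rr + e) − 1]/(1 − m) = [2.994 × (0.1166 + 0.0796) − 1] / (1 − 2.994) ≈ 0.206909.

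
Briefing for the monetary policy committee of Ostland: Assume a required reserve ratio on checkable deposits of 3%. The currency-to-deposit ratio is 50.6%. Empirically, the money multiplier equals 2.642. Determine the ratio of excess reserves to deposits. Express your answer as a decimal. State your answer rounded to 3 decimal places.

Using m = 2.642. Since m = (1 + c)/(c + rr + e), the denominator satisfies c + rr + e = (1 + c)/m = (1 + 0.506) / 2.642 ≈ 0.570023.
With c = 0.506 and rr = 0.03, the ratio of excess reserves to deposits is 0.570023 − 0.506 − 0.03 = 0.034023.

0.034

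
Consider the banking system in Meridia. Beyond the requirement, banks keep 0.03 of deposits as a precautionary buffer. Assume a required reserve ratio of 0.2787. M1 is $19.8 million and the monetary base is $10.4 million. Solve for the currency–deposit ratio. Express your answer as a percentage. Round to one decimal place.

45.6%

Using m = M/MB = 19.8/10.4 ≈ 1.903846. From m = (1 + c)/(c + rr + e), rearranging gives 1 + c = m·(c + rr + e), so c·(1 − m) = m·(rr + e) − 1.
Hence c = [m·(rr + e) − 1]/(1 − m) = [1.903846 × (0.2787 + 0.03) − 1] / (1 − 1.903846) ≈ 0.456143.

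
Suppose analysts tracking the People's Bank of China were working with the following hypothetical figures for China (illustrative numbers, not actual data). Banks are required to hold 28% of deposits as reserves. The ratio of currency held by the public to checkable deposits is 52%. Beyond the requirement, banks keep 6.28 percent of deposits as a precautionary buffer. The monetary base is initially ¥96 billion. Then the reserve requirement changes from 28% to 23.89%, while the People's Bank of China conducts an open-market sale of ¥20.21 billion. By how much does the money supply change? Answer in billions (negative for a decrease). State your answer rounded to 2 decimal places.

-28.93 billion

Before: m₁ = (1 + 0.52) / (0.28 + 0.0628 + 0.52) ≈ 1.76171, MB₁ = 96, so M₁ = 1.76171 × 96 ≈ 169.1242 billion.
After: m₂ = (1 + 0.52) / (0.2389 + 0.0628 + 0.52) ≈ 1.84982, MB₂ = 96 − 20.21 = 75.79, so M₂ = 1.84982 × 75.79 ≈ 140.1979 billion.
ΔM = M₂ − M₁ = 140.1979 − 169.1242 = -28.9263 billion.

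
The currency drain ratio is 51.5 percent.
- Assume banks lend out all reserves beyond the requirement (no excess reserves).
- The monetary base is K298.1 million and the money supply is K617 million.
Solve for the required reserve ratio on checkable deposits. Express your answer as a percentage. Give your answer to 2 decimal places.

Using m = M/MB = 617/298.1 ≈ 2.069775. Since m = (1 + c)/(c + rr + e), the denominator satisfies c + rr + e = (1 + c)/m = (1 + 0.515) / 2.069775 ≈ 0.731964.
With c = 0.515 and e = 0, the required reserve ratio on checkable deposits is 0.731964 − 0.515 − 0 = 0.216964.

21.70%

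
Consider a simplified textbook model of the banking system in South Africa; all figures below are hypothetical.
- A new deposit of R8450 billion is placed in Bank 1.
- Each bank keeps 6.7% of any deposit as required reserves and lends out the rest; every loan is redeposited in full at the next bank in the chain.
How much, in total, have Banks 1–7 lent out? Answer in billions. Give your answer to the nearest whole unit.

Bank i lends (1 − rr)^i of the original deposit: Bank 1 lends 8450·0.9330 = 7883.8500, Bank 2 lends 8450·0.9330² ≈ 7355.6321, and so on.
Summing a geometric series: total = 8450·[0.9330·(1 − 0.9330^7) / (1 − 0.9330)] ≈ 45253.3156 billion.

R45253 billion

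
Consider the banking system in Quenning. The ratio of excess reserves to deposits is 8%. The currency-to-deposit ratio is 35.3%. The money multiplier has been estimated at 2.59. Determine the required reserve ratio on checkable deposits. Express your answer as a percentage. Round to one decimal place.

8.9%

Using m = 2.59. Since m = (1 + c)/(c + rr + e), the denominator satisfies c + rr + e = (1 + c)/m = (1 + 0.353) / 2.59 ≈ 0.522394.
With c = 0.353 and e = 0.08, the required reserve ratio on checkable deposits is 0.522394 − 0.353 − 0.08 = 0.089394.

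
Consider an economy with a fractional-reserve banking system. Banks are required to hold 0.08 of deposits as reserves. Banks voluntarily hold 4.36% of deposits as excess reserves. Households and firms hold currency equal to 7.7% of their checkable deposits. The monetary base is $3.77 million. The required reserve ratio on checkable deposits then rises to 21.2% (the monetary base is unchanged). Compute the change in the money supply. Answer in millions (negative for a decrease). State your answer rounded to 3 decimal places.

-8.033 million

Initially m₁ = (1 + 0.077) / (0.08 + 0.0436 + 0.077) ≈ 5.36889, so M₁ = 5.36889 × 3.77 ≈ 20.2407 million.
After the change m₂ = (1 + 0.077) / (0.212 + 0.0436 + 0.077) ≈ 3.23812, so M₂ = 3.23812 × 3.77 ≈ 12.2077 million.
ΔM = M₂ − M₁ = 12.2077 − 20.2407 = -8.033 million.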